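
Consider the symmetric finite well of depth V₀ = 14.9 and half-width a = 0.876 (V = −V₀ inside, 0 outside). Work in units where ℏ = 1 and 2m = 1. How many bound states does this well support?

N = 3

The dimensionless depth is z₀ = a√(2mV₀)/ℏ = 0.876 × √(14.90) = 3.381.
The even/odd transcendental equations gain one root per π/2 in z₀, giving N = 1 + ⌊2z₀/π⌋ = 1 + ⌊2.153⌋ = 3.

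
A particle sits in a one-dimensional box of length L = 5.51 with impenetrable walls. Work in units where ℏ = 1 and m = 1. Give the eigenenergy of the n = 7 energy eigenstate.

E = 7.96

The infinite-well eigenfunctions ψ_n = √(2/L) sin(nπx/L) vanish at both walls, giving E_n = n²π²ℏ²/(2mL²).
E_7 = 7² × π² / (2 × 1 × 5.51²) = 7.965.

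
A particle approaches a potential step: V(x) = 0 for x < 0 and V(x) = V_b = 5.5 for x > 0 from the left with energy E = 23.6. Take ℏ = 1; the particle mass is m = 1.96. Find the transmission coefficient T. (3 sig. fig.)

On each side the TISE gives plane waves with k = √(2m(E − V))/ℏ: k₁ = √(2·1.96·23.6) = 9.618, k₂ = √(2·1.96·18.1) = 8.423.
Matching ψ and ψ′ at x = 0 gives r = (k₁ − k₂)/(k₁ + k₂), so R = r² = 0.004387 and T = 1 − R = 0.9956.

T = 0.996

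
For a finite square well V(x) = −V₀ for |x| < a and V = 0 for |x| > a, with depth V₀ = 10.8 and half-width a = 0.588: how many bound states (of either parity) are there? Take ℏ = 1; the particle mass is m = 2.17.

N = 3

Define the well-strength parameter z₀ = (a/ℏ)√(2mV₀) = 0.588 × √(2·2.17·10.8) = 4.026.
The even/odd transcendental equations gain one root per π/2 in z₀, giving N = 1 + ⌊2z₀/π⌋ = 1 + ⌊2.563⌋ = 3.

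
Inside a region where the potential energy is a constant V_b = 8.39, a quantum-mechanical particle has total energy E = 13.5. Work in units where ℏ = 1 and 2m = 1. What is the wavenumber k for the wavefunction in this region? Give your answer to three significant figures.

With E > V_b the solution is oscillatory, ψ ∝ e^{±ikx} with k = √(2m(E − V_b))/ℏ.
k = √(2 × 0.5 × 5.11) = 2.261.

k = 2.26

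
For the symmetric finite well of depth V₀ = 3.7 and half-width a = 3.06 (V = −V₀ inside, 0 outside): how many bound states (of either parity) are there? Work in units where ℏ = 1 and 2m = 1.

Define the well-strength parameter z₀ = (a/ℏ)√(2mV₀) = 3.06 × √(2·0.5·3.7) = 5.886.
A new bound state (alternating even/odd) appears each time z₀ passes a multiple of π/2, so N = ⌊2z₀/π⌋ + 1 = ⌊3.747⌋ + 1 = 4.

N = 4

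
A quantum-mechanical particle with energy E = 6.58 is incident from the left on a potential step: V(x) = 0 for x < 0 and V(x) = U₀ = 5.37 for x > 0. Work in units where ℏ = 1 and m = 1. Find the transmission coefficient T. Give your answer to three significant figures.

The wavenumbers are k₁ = √(2mE)/ℏ = 3.628 on the left and k₂ = √(2m(E − U₀))/ℏ = 1.556 on the right.
Matching ψ and ψ′ at x = 0 gives r = (k₁ − k₂)/(k₁ + k₂), so R = r² = 0.1598 and T = 1 − R = 0.8402.

T = 0.840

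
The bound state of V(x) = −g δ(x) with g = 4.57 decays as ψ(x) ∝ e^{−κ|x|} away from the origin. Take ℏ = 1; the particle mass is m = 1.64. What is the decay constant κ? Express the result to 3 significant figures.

κ = 7.49

Integrating the TISE across x = 0 gives the cusp condition ψ'(0⁺) − ψ'(0⁻) = −(2mg/ℏ²)ψ(0).
With ψ ∝ e^{−κ|x|} this yields −2κ = −2mg/ℏ², so κ = mg/ℏ² = 7.495.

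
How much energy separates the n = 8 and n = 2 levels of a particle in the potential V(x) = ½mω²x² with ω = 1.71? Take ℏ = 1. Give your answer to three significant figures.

ΔE = 10.3

E_n = ℏω(n + ½), so ΔE = (8 − 2) ℏω = 6 × 1.71 = 10.26.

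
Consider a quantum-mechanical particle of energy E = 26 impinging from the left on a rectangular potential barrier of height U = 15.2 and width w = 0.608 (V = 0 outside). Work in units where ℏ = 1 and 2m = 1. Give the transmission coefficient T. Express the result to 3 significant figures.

T = 0.854

E > U: inside the barrier k₂ = √(2m(E − U))/ℏ = 3.286, k₂w = 1.998.
Matching at both interfaces gives T⁻¹ = 1 + U² sin²(k₂w) / [4E(E − U)] = 1.170, hence T = 0.854.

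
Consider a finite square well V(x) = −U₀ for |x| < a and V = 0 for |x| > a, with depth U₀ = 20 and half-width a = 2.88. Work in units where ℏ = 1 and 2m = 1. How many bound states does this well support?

N = 9

The dimensionless depth is z₀ = a√(2mU₀)/ℏ = 2.88 × √(20.00) = 12.88.
The even/odd transcendental equations gain one root per π/2 in z₀, giving N = 1 + ⌊2z₀/π⌋ = 1 + ⌊8.200⌋ = 9.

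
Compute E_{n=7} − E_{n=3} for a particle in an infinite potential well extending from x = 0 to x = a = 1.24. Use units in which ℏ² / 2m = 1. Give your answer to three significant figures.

E_n = n²π²ℏ²/(2ma²), so ΔE = (7² − 3²) π²ℏ²/(2ma²).
ΔE = 40 × π² / (2 × 0.5 × 1.24²) = 256.8.

ΔE = 257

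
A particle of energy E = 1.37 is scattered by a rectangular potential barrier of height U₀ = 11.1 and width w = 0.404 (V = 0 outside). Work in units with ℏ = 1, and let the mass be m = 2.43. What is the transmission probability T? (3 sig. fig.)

E < U₀: inside the barrier ψ ∝ e^{±κx} with κ = √(2m(U₀ − E))/ℏ = 6.877.
κw = 2.778, sinh(κw) = 8.014.
Matching ψ, ψ′ at both faces gives T = [1 + U₀² sinh²(κw) / (4E(U₀ − E))]⁻¹ = 1/149.4 = 0.00669.

T = 0.00669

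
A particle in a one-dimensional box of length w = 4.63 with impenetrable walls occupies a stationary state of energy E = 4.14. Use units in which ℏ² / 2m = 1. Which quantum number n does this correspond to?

For an infinite well E_n = n²π²ℏ²/(2mw²), so n = (w/πℏ)√(2mE).
n = (4.63/π) × √(2 × 0.5 × 4.14) = 2.999 → n = 3.

n = 3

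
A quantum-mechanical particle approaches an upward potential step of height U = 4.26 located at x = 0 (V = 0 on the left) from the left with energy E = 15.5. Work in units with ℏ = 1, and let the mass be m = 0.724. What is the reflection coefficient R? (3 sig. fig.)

R = 0.00643

The wavenumbers are k₁ = √(2mE)/ℏ = 4.738 on the left and k₂ = √(2m(E − U))/ℏ = 4.034 on the right.
Continuity of ψ and ψ′ at the step yields the reflection amplitude r = (k₁ − k₂)/(k₁ + k₂) = 0.08017; thus R = |r|² = 0.006427, T = 0.9936.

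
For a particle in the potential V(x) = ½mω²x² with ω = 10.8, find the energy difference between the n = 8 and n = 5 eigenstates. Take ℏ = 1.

E_n = ℏω(n + ½), so ΔE = (8 − 5) ℏω = 3 × 10.8 = 32.40.

ΔE = 32.4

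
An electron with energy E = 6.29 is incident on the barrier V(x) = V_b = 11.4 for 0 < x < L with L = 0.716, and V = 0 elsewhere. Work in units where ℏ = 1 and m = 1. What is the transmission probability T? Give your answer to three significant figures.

T = 0.0399

Since E < V_b the interior solution is evanescent with decay constant κ = √(2m(V_b − E))/ℏ = 3.197.
κL = 2.289, sinh(κL) = 4.882.
Matching ψ, ψ′ at both faces gives T = [1 + V_b² sinh²(κL) / (4E(V_b − E))]⁻¹ = 1/25.09 = 0.0399.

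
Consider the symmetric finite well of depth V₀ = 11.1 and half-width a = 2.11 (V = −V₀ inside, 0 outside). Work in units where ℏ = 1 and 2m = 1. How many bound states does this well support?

The dimensionless depth is z₀ = a√(2mV₀)/ℏ = 2.11 × √(11.10) = 7.030.
A new bound state (alternating even/odd) appears each time z₀ passes a multiple of π/2, so N = ⌊2z₀/π⌋ + 1 = ⌊4.475⌋ + 1 = 5.

N = 5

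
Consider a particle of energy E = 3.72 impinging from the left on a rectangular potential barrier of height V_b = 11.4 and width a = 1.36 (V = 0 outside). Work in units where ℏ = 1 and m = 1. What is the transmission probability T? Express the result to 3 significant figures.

E < V_b: inside the barrier ψ ∝ e^{±κx} with κ = √(2m(V_b − E))/ℏ = 3.919.
κa = 5.330, sinh(κa) = 103.2.
Matching ψ, ψ′ at both faces gives T = [1 + V_b² sinh²(κa) / (4E(V_b − E))]⁻¹ = 1/12120 = 0.0000825.

T = 0.0000825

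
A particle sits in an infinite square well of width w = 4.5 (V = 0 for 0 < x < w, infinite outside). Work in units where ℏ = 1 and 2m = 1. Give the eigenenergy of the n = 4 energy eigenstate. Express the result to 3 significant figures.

E = 7.80

Requiring ψ(0) = ψ(w) = 0 quantises k = nπ/w, hence E_n = ℏ²k²/2m = n²π²ℏ²/(2mw²).
E_4 = 4² × π² / (2 × 0.5 × 4.5²) = 7.798.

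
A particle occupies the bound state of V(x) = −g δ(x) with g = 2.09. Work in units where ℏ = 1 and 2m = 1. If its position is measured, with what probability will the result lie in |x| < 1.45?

P = 0.952

The normalised bound state is ψ = √κ e^{−κ|x|} with κ = mg/ℏ² = 1.045.
P(|x| < d) = ∫_{−d}^{d} κ e^{−2κ|x|} dx = 1 − e^{−2κd} = 1 − e^{−3.031} = 0.9517.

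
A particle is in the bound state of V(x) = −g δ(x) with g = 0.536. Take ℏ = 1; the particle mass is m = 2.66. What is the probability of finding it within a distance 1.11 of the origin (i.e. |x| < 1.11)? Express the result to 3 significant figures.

P = 0.958

The normalised bound state is ψ = √κ e^{−κ|x|} with κ = mg/ℏ² = 1.426.
P(|x| < d) = ∫_{−d}^{d} κ e^{−2κ|x|} dx = 1 − e^{−2κd} = 1 − e^{−3.165} = 0.9578.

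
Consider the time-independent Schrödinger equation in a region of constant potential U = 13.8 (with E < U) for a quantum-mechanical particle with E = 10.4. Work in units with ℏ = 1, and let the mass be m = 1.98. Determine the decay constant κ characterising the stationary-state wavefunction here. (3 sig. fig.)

κ = 3.67

Since E < U the TISE in this region is ψ'' = κ²ψ with κ = √(2m(U − E))/ℏ.
κ = √(2 × 1.98 × 3.4) = 3.669.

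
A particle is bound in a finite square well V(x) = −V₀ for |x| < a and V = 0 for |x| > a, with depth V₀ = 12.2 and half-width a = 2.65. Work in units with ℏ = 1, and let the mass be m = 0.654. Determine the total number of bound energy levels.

The dimensionless depth is z₀ = a√(2mV₀)/ℏ = 2.65 × √(15.96) = 10.59.
A new bound state (alternating even/odd) appears each time z₀ passes a multiple of π/2, so N = ⌊2z₀/π⌋ + 1 = ⌊6.739⌋ + 1 = 7.

N = 7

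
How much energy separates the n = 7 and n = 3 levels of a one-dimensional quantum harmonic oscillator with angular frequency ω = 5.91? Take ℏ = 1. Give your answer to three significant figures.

E_n = ℏω(n + ½), so ΔE = (7 − 3) ℏω = 4 × 5.91 = 23.64.

ΔE = 23.6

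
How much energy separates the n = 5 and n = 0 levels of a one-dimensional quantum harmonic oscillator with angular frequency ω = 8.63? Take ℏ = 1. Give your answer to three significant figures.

ΔE = 43.2

E_n = ℏω(n + ½), so ΔE = (5 − 0) ℏω = 5 × 8.63 = 43.15.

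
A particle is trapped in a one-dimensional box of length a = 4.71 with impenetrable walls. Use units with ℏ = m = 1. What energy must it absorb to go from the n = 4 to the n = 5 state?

E_n = n²π²ℏ²/(2ma²), so ΔE = (5² − 4²) π²ℏ²/(2ma²).
ΔE = 9 × π² / (2 × 1 × 4.71²) = 2.002.

ΔE = 2.00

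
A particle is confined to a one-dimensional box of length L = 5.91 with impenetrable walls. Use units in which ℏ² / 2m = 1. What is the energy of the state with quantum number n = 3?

E = 2.54

The infinite-well eigenfunctions ψ_n = √(2/L) sin(nπx/L) vanish at both walls, giving E_n = n²π²ℏ²/(2mL²).
E_3 = 3² × π² / (2 × 0.5 × 5.91²) = 2.543.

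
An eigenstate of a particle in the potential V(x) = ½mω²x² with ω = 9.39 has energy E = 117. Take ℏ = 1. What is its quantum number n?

E_n = ℏω(n + ½) ⇒ n = E/(ℏω) − ½ = 117/9.39 − 0.5 = 11.960 → n = 12.

n = 12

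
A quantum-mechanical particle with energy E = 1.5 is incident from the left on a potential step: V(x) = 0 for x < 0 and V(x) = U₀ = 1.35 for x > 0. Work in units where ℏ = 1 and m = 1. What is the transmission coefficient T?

T = 0.730

The wavenumbers are k₁ = √(2mE)/ℏ = 1.732 on the left and k₂ = √(2m(E − U₀))/ℏ = 0.5477 on the right.
Matching ψ and ψ′ at x = 0 gives r = (k₁ − k₂)/(k₁ + k₂), so R = r² = 0.2699 and T = 1 − R = 0.7301.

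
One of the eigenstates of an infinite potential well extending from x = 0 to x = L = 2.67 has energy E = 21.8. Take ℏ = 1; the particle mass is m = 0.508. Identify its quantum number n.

n = 4

For an infinite well E_n = n²π²ℏ²/(2mL²), so n = (L/πℏ)√(2mE).
n = (2.67/π) × √(2 × 0.508 × 21.8) = 4.000 → n = 4.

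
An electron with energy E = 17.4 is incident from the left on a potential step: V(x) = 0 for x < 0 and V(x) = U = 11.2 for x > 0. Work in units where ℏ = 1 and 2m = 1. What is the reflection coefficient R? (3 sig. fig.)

R = 0.0637

The wavenumbers are k₁ = √(2mE)/ℏ = 4.171 on the left and k₂ = √(2m(E − U))/ℏ = 2.490 on the right.
Matching ψ and ψ′ at x = 0 gives r = (k₁ − k₂)/(k₁ + k₂), so R = r² = 0.06371 and T = 1 − R = 0.9363.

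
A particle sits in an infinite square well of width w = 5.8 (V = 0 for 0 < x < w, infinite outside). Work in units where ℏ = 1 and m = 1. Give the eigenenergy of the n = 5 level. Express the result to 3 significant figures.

The infinite-well eigenfunctions ψ_n = √(2/w) sin(nπx/w) vanish at both walls, giving E_n = n²π²ℏ²/(2mw²).
E_5 = 5² × π² / (2 × 1 × 5.8²) = 3.667.

E = 3.67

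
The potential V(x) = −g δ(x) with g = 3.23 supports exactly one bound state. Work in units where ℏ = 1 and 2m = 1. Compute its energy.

E = -2.61

The bound state is ψ(x) = √κ e^{−κ|x|}. The derivative jump ψ'(0⁺) − ψ'(0⁻) = −(2mg/ℏ²)ψ(0) fixes κ = mg/ℏ² = 1.615.
Then E = −ℏ²κ²/(2m) = −mg²/(2ℏ²) = -2.608.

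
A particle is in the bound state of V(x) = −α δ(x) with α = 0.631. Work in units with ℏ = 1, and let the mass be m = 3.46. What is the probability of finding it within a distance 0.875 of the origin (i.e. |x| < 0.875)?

P = 0.978

The normalised bound state is ψ = √κ e^{−κ|x|} with κ = mα/ℏ² = 2.183.
P(|x| < d) = ∫_{−d}^{d} κ e^{−2κ|x|} dx = 1 − e^{−2κd} = 1 − e^{−3.821} = 0.9781.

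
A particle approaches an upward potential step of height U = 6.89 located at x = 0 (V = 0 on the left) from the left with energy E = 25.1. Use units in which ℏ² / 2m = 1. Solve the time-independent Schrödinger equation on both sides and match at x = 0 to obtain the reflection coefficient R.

On each side the TISE gives plane waves with k = √(2m(E − V))/ℏ: k₁ = √(2·½·25.1) = 5.010, k₂ = √(2·½·18.21) = 4.267.
Continuity of ψ and ψ′ at the step yields the reflection amplitude r = (k₁ − k₂)/(k₁ + k₂) = 0.08005; thus R = |r|² = 0.006408, T = 0.9936.

R = 0.00641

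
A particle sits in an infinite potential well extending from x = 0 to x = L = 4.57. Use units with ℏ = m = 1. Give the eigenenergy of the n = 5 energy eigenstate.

The infinite-well eigenfunctions ψ_n = √(2/L) sin(nπx/L) vanish at both walls, giving E_n = n²π²ℏ²/(2mL²).
E_5 = 5² × π² / (2 × 1 × 4.57²) = 5.907.

E = 5.91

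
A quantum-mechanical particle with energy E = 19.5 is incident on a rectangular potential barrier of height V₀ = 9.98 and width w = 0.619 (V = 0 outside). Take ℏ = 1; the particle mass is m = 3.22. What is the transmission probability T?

E > V₀: inside the barrier k₂ = √(2m(E − V₀))/ℏ = 7.830, k₂w = 4.847.
T = [1 + V₀² sin²(k₂w) / (4E(E − V₀))]⁻¹ = 1/1.132 = 0.884.

T = 0.884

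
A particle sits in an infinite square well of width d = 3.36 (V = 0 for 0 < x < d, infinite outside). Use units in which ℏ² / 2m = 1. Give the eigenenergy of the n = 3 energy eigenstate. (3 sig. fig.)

E = 7.87

The infinite-well eigenfunctions ψ_n = √(2/d) sin(nπx/d) vanish at both walls, giving E_n = n²π²ℏ²/(2md²).
E_3 = 3² × π² / (2 × 0.5 × 3.36²) = 7.868.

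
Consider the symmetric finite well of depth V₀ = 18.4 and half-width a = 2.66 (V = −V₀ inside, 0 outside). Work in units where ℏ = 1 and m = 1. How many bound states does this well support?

N = 11

The dimensionless depth is z₀ = a√(2mV₀)/ℏ = 2.66 × √(36.80) = 16.14.
A new bound state (alternating even/odd) appears each time z₀ passes a multiple of π/2, so N = ⌊2z₀/π⌋ + 1 = ⌊10.27⌋ + 1 = 11.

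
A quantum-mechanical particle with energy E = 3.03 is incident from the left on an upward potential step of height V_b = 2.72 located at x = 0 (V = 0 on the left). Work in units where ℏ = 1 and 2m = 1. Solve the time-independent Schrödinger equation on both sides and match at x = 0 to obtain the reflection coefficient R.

The wavenumbers are k₁ = √(2mE)/ℏ = 1.741 on the left and k₂ = √(2m(E − V_b))/ℏ = 0.5568 on the right.
Matching ψ and ψ′ at x = 0 gives r = (k₁ − k₂)/(k₁ + k₂), so R = r² = 0.2655 and T = 1 − R = 0.7345.

R = 0.266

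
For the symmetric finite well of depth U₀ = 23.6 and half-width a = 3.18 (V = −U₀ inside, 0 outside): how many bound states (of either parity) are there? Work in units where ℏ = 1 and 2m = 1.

N = 10

Define the well-strength parameter z₀ = (a/ℏ)√(2mU₀) = 3.18 × √(2·0.5·23.6) = 15.45.
A new bound state (alternating even/odd) appears each time z₀ passes a multiple of π/2, so N = ⌊2z₀/π⌋ + 1 = ⌊9.835⌋ + 1 = 10.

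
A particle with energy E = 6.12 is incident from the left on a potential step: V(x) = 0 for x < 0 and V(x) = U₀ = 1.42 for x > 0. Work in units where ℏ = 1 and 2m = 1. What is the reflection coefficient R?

R = 0.00434

The wavenumbers are k₁ = √(2mE)/ℏ = 2.474 on the left and k₂ = √(2m(E − U₀))/ℏ = 2.168 on the right.
Matching ψ and ψ′ at x = 0 gives r = (k₁ − k₂)/(k₁ + k₂), so R = r² = 0.004343 and T = 1 − R = 0.9957.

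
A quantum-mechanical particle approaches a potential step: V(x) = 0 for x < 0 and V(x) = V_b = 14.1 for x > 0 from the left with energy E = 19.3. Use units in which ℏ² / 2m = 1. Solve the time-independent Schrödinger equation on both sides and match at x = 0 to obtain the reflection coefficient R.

The wavenumbers are k₁ = √(2mE)/ℏ = 4.393 on the left and k₂ = √(2m(E − V_b))/ℏ = 2.280 on the right.
Continuity of ψ and ψ′ at the step yields the reflection amplitude r = (k₁ − k₂)/(k₁ + k₂) = 0.3166; thus R = |r|² = 0.1002, T = 0.8998.

R = 0.100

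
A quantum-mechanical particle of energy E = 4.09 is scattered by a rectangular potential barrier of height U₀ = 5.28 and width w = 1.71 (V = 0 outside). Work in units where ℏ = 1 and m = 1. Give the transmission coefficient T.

Since E < U₀ the interior solution is evanescent with decay constant κ = √(2m(U₀ − E))/ℏ = 1.543.
κw = 2.638, sinh(κw) = 6.957.
The exact tunnelling result is T⁻¹ = 1 + U₀² sinh²(κw) / [4E(U₀ − E)] = 70.31, so T = 0.0142.

T = 0.0142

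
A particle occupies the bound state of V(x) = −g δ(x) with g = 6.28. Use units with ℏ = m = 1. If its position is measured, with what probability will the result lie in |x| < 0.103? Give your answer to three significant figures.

P = 0.726

The normalised bound state is ψ = √κ e^{−κ|x|} with κ = mg/ℏ² = 6.280.
P(|x| < d) = ∫_{−d}^{d} κ e^{−2κ|x|} dx = 1 − e^{−2κd} = 1 − e^{−1.294} = 0.7257.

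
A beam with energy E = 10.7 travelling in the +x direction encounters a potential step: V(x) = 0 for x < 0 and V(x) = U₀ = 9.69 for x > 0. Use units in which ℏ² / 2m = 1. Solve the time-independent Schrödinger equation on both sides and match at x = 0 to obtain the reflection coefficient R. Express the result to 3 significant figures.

R = 0.281

On each side the TISE gives plane waves with k = √(2m(E − V))/ℏ: k₁ = √(2·½·10.7) = 3.271, k₂ = √(2·½·1.01) = 1.005.
Continuity of ψ and ψ′ at the step yields the reflection amplitude r = (k₁ − k₂)/(k₁ + k₂) = 0.5299; thus R = |r|² = 0.2808, T = 0.7192.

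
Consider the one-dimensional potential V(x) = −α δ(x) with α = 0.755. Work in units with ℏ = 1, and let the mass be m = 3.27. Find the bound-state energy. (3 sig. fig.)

For x ≠ 0 the bound state is ψ ∝ e^{−κ|x|}; integrating the TISE across the delta gives the cusp condition 2κ = 2mα/ℏ², so κ = 2.469.
Then E = −ℏ²κ²/(2m) = −mα²/(2ℏ²) = -0.9320.

E = -0.932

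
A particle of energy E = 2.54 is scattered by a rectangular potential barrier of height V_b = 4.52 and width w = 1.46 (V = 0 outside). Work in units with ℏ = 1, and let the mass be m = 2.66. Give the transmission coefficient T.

T = 0.000302

E < V_b: inside the barrier ψ ∝ e^{±κx} with κ = √(2m(V_b − E))/ℏ = 3.246.
κw = 4.739, sinh(κw) = 57.13.
Matching ψ, ψ′ at both faces gives T = [1 + V_b² sinh²(κw) / (4E(V_b − E))]⁻¹ = 1/3315 = 0.000302.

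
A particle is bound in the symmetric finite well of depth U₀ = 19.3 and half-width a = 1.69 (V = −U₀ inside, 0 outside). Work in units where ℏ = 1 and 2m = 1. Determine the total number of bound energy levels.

N = 5

The dimensionless depth is z₀ = a√(2mU₀)/ℏ = 1.69 × √(19.30) = 7.424.
The even/odd transcendental equations gain one root per π/2 in z₀, giving N = 1 + ⌊2z₀/π⌋ = 1 + ⌊4.727⌋ = 5.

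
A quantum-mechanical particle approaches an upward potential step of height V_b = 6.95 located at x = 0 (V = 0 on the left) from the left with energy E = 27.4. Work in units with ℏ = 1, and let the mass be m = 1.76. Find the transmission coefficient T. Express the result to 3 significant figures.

T = 0.995

The wavenumbers are k₁ = √(2mE)/ℏ = 9.821 on the left and k₂ = √(2m(E − V_b))/ℏ = 8.484 on the right.
Continuity of ψ and ψ′ at the step yields the reflection amplitude r = (k₁ − k₂)/(k₁ + k₂) = 0.07301; thus R = |r|² = 0.005330, T = 0.9947.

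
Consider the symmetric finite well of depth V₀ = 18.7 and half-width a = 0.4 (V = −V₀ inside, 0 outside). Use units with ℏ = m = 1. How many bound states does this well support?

N = 2

The dimensionless depth is z₀ = a√(2mV₀)/ℏ = 0.4 × √(37.40) = 2.446.
A new bound state (alternating even/odd) appears each time z₀ passes a multiple of π/2, so N = ⌊2z₀/π⌋ + 1 = ⌊1.557⌋ + 1 = 2.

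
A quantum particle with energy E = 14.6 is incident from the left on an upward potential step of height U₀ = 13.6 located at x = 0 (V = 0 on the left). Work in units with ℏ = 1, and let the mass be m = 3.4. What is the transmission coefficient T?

The wavenumbers are k₁ = √(2mE)/ℏ = 9.964 on the left and k₂ = √(2m(E − U₀))/ℏ = 2.608 on the right.
Matching ψ and ψ′ at x = 0 gives r = (k₁ − k₂)/(k₁ + k₂), so R = r² = 0.3424 and T = 1 − R = 0.6576.

T = 0.658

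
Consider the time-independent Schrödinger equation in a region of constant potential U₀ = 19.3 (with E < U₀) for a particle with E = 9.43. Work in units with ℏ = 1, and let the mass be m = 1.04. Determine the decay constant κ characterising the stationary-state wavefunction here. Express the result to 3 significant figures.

κ = 4.53

Since E < U₀ the TISE in this region is ψ'' = κ²ψ with κ = √(2m(U₀ − E))/ℏ.
κ = √(2 × 1.04 × 9.87) = 4.531.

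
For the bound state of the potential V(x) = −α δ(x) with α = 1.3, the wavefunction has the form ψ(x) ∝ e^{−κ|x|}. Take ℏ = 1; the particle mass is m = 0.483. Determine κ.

Integrate −(ℏ²/2m)ψ'' − αδ(x)ψ = Eψ from −ε to +ε: the ψ'' term gives ψ'(0⁺) − ψ'(0⁻) and the δ term gives −(2mα/ℏ²)ψ(0).
With ψ ∝ e^{−κ|x|} this yields −2κ = −2mα/ℏ², so κ = mα/ℏ² = 0.6279.

κ = 0.628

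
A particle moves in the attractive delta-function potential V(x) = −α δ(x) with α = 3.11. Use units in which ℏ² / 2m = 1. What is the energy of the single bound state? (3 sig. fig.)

The bound state is ψ(x) = √κ e^{−κ|x|}. The derivative jump ψ'(0⁺) − ψ'(0⁻) = −(2mα/ℏ²)ψ(0) fixes κ = mα/ℏ² = 1.555.
Then E = −ℏ²κ²/(2m) = −mα²/(2ℏ²) = -2.418.

E = -2.42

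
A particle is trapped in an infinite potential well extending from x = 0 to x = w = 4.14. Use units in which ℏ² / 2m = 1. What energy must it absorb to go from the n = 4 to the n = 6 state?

E_n = n²π²ℏ²/(2mw²), so ΔE = (6² − 4²) π²ℏ²/(2mw²).
ΔE = 20 × π² / (2 × 0.5 × 4.14²) = 11.52.

ΔE = 11.5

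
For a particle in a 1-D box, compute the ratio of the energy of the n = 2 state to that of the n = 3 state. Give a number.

E_n = n²π²ℏ²/(2mL²) so the ratio is n₂²/n₁² = 4/9 = 0.444444.

0.444444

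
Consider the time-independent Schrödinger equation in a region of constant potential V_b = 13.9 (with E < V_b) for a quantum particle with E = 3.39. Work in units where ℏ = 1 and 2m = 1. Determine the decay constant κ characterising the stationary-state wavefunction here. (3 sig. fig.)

κ = 3.24

Since E < V_b the TISE in this region is ψ'' = κ²ψ with κ = √(2m(V_b − E))/ℏ.
κ = √(2 × 0.5 × 10.51) = 3.242.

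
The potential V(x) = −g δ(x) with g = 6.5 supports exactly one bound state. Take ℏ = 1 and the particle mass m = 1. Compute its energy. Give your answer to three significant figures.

The bound state is ψ(x) = √κ e^{−κ|x|}. The derivative jump ψ'(0⁺) − ψ'(0⁻) = −(2mg/ℏ²)ψ(0) fixes κ = mg/ℏ² = 6.500.
Then E = −ℏ²κ²/(2m) = −mg²/(2ℏ²) = -21.13.

E = -21.1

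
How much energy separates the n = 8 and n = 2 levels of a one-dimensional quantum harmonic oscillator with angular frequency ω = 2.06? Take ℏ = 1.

ΔE = 12.4

E_n = ℏω(n + ½), so ΔE = (8 − 2) ℏω = 6 × 2.06 = 12.36.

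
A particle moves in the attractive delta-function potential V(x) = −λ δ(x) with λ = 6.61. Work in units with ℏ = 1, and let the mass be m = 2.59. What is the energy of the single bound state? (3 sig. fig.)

For x ≠ 0 the bound state is ψ ∝ e^{−κ|x|}; integrating the TISE across the delta gives the cusp condition 2κ = 2mλ/ℏ², so κ = 17.12.
Then E = −ℏ²κ²/(2m) = −mλ²/(2ℏ²) = -56.58.

E = -56.6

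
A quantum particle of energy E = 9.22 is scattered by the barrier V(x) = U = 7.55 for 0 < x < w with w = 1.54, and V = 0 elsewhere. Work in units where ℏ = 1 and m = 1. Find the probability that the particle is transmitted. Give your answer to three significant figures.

E > U: inside the barrier k₂ = √(2m(E − U))/ℏ = 1.828, k₂w = 2.814.
Matching at both interfaces gives T⁻¹ = 1 + U² sin²(k₂w) / [4E(E − U)] = 1.096, hence T = 0.913.

T = 0.913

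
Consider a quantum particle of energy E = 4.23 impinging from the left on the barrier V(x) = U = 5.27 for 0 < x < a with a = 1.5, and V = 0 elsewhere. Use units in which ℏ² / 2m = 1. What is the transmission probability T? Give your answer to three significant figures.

E < U: inside the barrier ψ ∝ e^{±κx} with κ = √(2m(U − E))/ℏ = 1.020.
κa = 1.530, sinh(κa) = 2.200.
Matching ψ, ψ′ at both faces gives T = [1 + U² sinh²(κa) / (4E(U − E))]⁻¹ = 1/8.640 = 0.116.

T = 0.116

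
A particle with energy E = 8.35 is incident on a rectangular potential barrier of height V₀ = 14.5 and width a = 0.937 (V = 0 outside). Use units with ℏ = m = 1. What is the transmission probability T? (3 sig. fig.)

T = 0.00545

Since E < V₀ the interior solution is evanescent with decay constant κ = √(2m(V₀ − E))/ℏ = 3.507.
κa = 3.286, sinh(κa) = 13.35.
Matching ψ, ψ′ at both faces gives T = [1 + V₀² sinh²(κa) / (4E(V₀ − E))]⁻¹ = 1/183.5 = 0.00545.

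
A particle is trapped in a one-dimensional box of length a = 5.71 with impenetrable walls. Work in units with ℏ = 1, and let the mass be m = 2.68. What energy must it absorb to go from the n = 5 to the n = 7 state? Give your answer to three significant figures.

ΔE = 1.36

E_n = n²π²ℏ²/(2ma²), so ΔE = (7² − 5²) π²ℏ²/(2ma²).
ΔE = 24 × π² / (2 × 2.68 × 5.71²) = 1.355.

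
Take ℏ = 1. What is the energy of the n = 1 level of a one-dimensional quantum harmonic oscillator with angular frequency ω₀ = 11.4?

The oscillator eigenvalues are E_n = ℏω₀(n + ½), so E_1 = 11.4 × 1.5 = 17.10.

E = 17.1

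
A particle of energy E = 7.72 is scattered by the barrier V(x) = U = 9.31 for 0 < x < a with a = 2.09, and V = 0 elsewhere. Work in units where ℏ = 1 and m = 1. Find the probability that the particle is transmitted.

T = 0.00131

Since E < U the interior solution is evanescent with decay constant κ = √(2m(U − E))/ℏ = 1.783.
κa = 3.727, sinh(κa) = 20.77.
Matching ψ, ψ′ at both faces gives T = [1 + U² sinh²(κa) / (4E(U − E))]⁻¹ = 1/762.2 = 0.00131.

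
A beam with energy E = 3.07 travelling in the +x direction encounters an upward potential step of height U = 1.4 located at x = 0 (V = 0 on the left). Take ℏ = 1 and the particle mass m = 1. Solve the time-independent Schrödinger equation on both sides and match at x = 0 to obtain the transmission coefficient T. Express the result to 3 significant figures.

T = 0.977

The wavenumbers are k₁ = √(2mE)/ℏ = 2.478 on the left and k₂ = √(2m(E − U))/ℏ = 1.828 on the right.
Matching ψ and ψ′ at x = 0 gives r = (k₁ − k₂)/(k₁ + k₂), so R = r² = 0.02282 and T = 1 − R = 0.9772.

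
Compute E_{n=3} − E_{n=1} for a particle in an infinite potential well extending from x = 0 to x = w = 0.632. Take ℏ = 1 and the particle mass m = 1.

E_n = n²π²ℏ²/(2mw²), so ΔE = (3² − 1²) π²ℏ²/(2mw²).
ΔE = 8 × π² / (2 × 1 × 0.632²) = 98.84.

ΔE = 98.8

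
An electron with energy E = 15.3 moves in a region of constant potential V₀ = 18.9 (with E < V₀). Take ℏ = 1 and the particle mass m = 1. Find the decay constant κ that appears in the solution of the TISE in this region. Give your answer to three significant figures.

κ = 2.68

Since E < V₀ the TISE in this region is ψ'' = κ²ψ with κ = √(2m(V₀ − E))/ℏ.
κ = √(2 × 1 × 3.6) = 2.683.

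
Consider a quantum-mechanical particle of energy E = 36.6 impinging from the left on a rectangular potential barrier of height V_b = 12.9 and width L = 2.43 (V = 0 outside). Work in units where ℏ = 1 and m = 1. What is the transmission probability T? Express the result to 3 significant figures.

Above the barrier the interior wavenumber is k₂ = √(2m(E − V_b))/ℏ = 6.885, giving phase k₂L = 16.73.
T = [1 + V_b² sin²(k₂L) / (4E(E − V_b))]⁻¹ = 1/1.035 = 0.966.

T = 0.966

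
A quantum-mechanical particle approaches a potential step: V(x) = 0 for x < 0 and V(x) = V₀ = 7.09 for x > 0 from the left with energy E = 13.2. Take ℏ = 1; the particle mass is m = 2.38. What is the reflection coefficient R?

R = 0.0362

The wavenumbers are k₁ = √(2mE)/ℏ = 7.927 on the left and k₂ = √(2m(E − V₀))/ℏ = 5.393 on the right.
Continuity of ψ and ψ′ at the step yields the reflection amplitude r = (k₁ − k₂)/(k₁ + k₂) = 0.1902; thus R = |r|² = 0.03619, T = 0.9638.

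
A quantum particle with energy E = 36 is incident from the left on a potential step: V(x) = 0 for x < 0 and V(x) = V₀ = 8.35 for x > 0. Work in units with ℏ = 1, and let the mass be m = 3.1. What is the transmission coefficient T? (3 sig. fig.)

On each side the TISE gives plane waves with k = √(2m(E − V))/ℏ: k₁ = √(2·3.1·36) = 14.94, k₂ = √(2·3.1·27.65) = 13.09.
Matching ψ and ψ′ at x = 0 gives r = (k₁ − k₂)/(k₁ + k₂), so R = r² = 0.004340 and T = 1 − R = 0.9957.

T = 0.996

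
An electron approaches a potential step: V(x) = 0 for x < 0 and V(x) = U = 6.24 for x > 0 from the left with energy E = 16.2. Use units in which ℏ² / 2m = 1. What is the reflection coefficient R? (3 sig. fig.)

On each side the TISE gives plane waves with k = √(2m(E − V))/ℏ: k₁ = √(2·½·16.2) = 4.025, k₂ = √(2·½·9.96) = 3.156.
Continuity of ψ and ψ′ at the step yields the reflection amplitude r = (k₁ − k₂)/(k₁ + k₂) = 0.1210; thus R = |r|² = 0.01464, T = 0.9854.

R = 0.0146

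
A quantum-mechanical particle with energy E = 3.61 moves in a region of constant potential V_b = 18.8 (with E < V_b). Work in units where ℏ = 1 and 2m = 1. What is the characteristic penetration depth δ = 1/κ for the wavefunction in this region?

δ = 0.257

Since E < V_b the TISE in this region is ψ'' = κ²ψ with κ = √(2m(V_b − E))/ℏ.
κ = √(2 × 0.5 × 15.19) = 3.897. The penetration depth is δ = 1/κ = 0.257.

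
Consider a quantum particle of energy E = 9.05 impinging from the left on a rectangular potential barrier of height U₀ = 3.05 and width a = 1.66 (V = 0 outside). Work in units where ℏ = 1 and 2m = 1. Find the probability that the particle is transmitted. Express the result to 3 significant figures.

T = 0.973

E > U₀: inside the barrier k₂ = √(2m(E − U₀))/ℏ = 2.449, k₂a = 4.066.
Matching at both interfaces gives T⁻¹ = 1 + U₀² sin²(k₂a) / [4E(E − U₀)] = 1.027, hence T = 0.973.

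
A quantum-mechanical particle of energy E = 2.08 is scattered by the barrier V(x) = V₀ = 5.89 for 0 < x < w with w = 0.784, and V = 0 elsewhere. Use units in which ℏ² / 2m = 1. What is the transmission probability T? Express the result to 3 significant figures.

T = 0.159

Since E < V₀ the interior solution is evanescent with decay constant κ = √(2m(V₀ − E))/ℏ = 1.952.
κw = 1.530, sinh(κw) = 2.202.
Matching ψ, ψ′ at both faces gives T = [1 + V₀² sinh²(κw) / (4E(V₀ − E))]⁻¹ = 1/6.304 = 0.159.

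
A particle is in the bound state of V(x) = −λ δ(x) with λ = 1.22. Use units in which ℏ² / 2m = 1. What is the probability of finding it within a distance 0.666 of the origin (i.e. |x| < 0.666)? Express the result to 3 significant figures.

The normalised bound state is ψ = √κ e^{−κ|x|} with κ = mλ/ℏ² = 0.6100.
P(|x| < d) = ∫_{−d}^{d} κ e^{−2κ|x|} dx = 1 − e^{−2κd} = 1 − e^{−0.8125} = 0.5563.

P = 0.556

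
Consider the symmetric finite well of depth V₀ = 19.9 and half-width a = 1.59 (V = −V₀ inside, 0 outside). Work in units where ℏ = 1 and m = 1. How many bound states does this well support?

N = 7

The dimensionless depth is z₀ = a√(2mV₀)/ℏ = 1.59 × √(39.80) = 10.03.
A new bound state (alternating even/odd) appears each time z₀ passes a multiple of π/2, so N = ⌊2z₀/π⌋ + 1 = ⌊6.386⌋ + 1 = 7.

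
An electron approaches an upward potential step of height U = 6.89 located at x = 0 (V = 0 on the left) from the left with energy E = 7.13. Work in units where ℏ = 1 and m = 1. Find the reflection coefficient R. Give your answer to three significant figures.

On each side the TISE gives plane waves with k = √(2m(E − V))/ℏ: k₁ = √(2·1·7.13) = 3.776, k₂ = √(2·1·0.24) = 0.6928.
Matching ψ and ψ′ at x = 0 gives r = (k₁ − k₂)/(k₁ + k₂), so R = r² = 0.4760 and T = 1 − R = 0.5240.

R = 0.476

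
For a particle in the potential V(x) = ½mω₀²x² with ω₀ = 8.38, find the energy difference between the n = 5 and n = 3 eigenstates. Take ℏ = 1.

ΔE = 16.8

E_n = ℏω₀(n + ½), so ΔE = (5 − 3) ℏω₀ = 2 × 8.38 = 16.76.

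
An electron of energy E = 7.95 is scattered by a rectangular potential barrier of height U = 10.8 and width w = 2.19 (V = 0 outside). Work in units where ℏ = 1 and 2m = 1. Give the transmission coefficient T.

T = 0.00191

Since E < U the interior solution is evanescent with decay constant κ = √(2m(U − E))/ℏ = 1.688.
κw = 3.697, sinh(κw) = 20.15.
The exact tunnelling result is T⁻¹ = 1 + U² sinh²(κw) / [4E(U − E)] = 523.7, so T = 0.00191.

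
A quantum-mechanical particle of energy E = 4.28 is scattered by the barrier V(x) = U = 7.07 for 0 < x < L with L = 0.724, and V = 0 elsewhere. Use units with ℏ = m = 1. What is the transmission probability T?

T = 0.118

Since E < U the interior solution is evanescent with decay constant κ = √(2m(U − E))/ℏ = 2.362.
κL = 1.710, sinh(κL) = 2.675.
Matching ψ, ψ′ at both faces gives T = [1 + U² sinh²(κL) / (4E(U − E))]⁻¹ = 1/8.487 = 0.118.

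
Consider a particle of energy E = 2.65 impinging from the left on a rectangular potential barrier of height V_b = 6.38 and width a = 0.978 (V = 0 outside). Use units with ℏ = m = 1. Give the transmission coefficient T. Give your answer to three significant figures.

T = 0.0184

E < V_b: inside the barrier ψ ∝ e^{±κx} with κ = √(2m(V_b − E))/ℏ = 2.731.
κa = 2.671, sinh(κa) = 7.194.
Matching ψ, ψ′ at both faces gives T = [1 + V_b² sinh²(κa) / (4E(V_b − E))]⁻¹ = 1/54.28 = 0.0184.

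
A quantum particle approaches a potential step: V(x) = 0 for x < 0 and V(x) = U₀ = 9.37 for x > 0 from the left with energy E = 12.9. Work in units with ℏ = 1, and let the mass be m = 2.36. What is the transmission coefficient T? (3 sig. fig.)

On each side the TISE gives plane waves with k = √(2m(E − V))/ℏ: k₁ = √(2·2.36·12.9) = 7.803, k₂ = √(2·2.36·3.53) = 4.082.
Matching ψ and ψ′ at x = 0 gives r = (k₁ − k₂)/(k₁ + k₂), so R = r² = 0.09803 and T = 1 − R = 0.9020.

T = 0.902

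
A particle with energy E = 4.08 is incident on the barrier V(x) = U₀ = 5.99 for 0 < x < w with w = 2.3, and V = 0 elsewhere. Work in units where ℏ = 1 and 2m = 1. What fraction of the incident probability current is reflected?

R = 0.994

E < U₀: inside the barrier ψ ∝ e^{±κx} with κ = √(2m(U₀ − E))/ℏ = 1.382.
κw = 3.179, sinh(κw) = 11.99.
The exact tunnelling result is T⁻¹ = 1 + U₀² sinh²(κw) / [4E(U₀ − E)] = 166.4, so T = 0.00601.
R = 1 − T = 0.994.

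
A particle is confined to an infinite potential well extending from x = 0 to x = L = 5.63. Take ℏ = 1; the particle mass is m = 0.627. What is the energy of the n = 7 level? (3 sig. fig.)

The infinite-well eigenfunctions ψ_n = √(2/L) sin(nπx/L) vanish at both walls, giving E_n = n²π²ℏ²/(2mL²).
E_7 = 7² × π² / (2 × 0.627 × 5.63²) = 12.17.

E = 12.2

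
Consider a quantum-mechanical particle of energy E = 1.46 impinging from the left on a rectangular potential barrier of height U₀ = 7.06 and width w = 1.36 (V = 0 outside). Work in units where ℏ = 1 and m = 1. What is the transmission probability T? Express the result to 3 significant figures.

E < U₀: inside the barrier ψ ∝ e^{±κx} with κ = √(2m(U₀ − E))/ℏ = 3.347.
κw = 4.551, sinh(κw) = 47.38.
Matching ψ, ψ′ at both faces gives T = [1 + U₀² sinh²(κw) / (4E(U₀ − E))]⁻¹ = 1/3422 = 0.000292.

T = 0.000292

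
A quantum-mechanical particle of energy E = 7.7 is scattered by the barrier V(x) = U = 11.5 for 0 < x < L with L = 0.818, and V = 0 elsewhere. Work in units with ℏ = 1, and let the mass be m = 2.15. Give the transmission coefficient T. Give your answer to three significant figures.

T = 0.00474

Since E < U the interior solution is evanescent with decay constant κ = √(2m(U − E))/ℏ = 4.042.
κL = 3.307, sinh(κL) = 13.63.
Matching ψ, ψ′ at both faces gives T = [1 + U² sinh²(κL) / (4E(U − E))]⁻¹ = 1/210.8 = 0.00474.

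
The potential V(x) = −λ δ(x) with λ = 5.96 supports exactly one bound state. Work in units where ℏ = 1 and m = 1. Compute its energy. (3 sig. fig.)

The bound state is ψ(x) = √κ e^{−κ|x|}. The derivative jump ψ'(0⁺) − ψ'(0⁻) = −(2mλ/ℏ²)ψ(0) fixes κ = mλ/ℏ² = 5.960.
Then E = −ℏ²κ²/(2m) = −mλ²/(2ℏ²) = -17.76.

E = -17.8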